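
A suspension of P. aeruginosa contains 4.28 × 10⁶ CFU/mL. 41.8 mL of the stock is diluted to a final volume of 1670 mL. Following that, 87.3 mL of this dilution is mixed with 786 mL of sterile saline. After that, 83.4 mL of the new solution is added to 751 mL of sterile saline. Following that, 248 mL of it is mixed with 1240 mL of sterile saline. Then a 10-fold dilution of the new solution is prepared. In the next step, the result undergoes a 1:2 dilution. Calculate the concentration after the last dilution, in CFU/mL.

Overall dilution factor = 39.95 × 10.00 × 10.00 × 6 × 10 × 2 = 4.80 × 10⁵.
4.28 × 10⁶ CFU/mL / 4.80 × 10⁵ = 8.92 CFU/mL.

8.92 CFU/mL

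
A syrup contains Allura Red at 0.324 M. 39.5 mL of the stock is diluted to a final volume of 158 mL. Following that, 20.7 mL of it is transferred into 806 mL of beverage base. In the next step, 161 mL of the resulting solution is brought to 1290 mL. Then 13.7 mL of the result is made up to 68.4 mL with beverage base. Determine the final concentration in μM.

50.7 μM

Overall dilution factor = 4 × 39.94 × 8.012 × 4.993 = 6391.
0.324 M / 6391 = 5.07 × 10⁻⁵ M = 50.7 μM.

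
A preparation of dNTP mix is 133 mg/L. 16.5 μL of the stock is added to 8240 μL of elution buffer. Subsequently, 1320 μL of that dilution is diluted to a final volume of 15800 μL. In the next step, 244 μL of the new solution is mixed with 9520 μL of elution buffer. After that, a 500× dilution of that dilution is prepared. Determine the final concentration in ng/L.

1.11 ng/L

Overall dilution factor = 500.4 × 11.97 × 40.02 × 500 = 1.20 × 10⁸.
133 mg/L / 1.20 × 10⁸ = 1.11 × 10⁻⁶ mg/L = 1.11 ng/L.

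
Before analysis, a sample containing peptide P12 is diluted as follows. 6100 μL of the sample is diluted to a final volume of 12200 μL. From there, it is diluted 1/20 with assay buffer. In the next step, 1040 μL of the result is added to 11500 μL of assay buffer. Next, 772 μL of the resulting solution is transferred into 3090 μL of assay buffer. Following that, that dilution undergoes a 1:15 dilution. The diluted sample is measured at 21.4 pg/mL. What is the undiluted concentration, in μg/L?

Overall dilution factor = 2 × 20 × 12.06 × 5.003 × 15 = 3.62 × 10⁴.
Original = 21.4 pg/mL × 3.62 × 10⁴ = 7.75 × 10⁵ pg/mL = 775 μg/L.

775 μg/L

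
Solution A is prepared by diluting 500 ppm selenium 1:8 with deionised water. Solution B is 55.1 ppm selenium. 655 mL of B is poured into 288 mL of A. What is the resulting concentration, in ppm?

57.4 ppm

C_A = 500 ppm / 8 = 62.5 ppm.
C_mix = (C_A·V_A + C_B·V_B)/(V_A + V_B) = (62.5×288 + 55.1×655) / 943.0 = 57.4 ppm.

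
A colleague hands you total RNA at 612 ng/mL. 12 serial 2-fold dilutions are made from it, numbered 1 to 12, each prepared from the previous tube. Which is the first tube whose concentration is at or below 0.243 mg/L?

tube 2

Tube n has concentration 612 ng/mL / 2ⁿ.
Need 2ⁿ ≥ 612 ng/mL / 0.243 mg/L = 2.52, so n ≥ 1.33.
First such tube: n = 2.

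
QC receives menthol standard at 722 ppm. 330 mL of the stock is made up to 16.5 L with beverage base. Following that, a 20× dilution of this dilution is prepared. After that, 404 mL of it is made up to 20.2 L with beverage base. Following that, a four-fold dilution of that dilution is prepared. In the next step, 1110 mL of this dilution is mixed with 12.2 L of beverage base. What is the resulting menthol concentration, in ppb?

Overall dilution factor = 50 × 20 × 50 × 4 × 11.99 = 2.40 × 10⁶.
722 ppm / 2.40 × 10⁶ = 3.01 × 10⁻⁴ ppm = 0.301 ppb.

0.301 ppb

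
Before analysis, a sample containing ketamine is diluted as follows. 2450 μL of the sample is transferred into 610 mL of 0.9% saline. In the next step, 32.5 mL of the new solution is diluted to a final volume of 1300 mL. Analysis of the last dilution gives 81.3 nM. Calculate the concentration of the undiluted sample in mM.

Overall dilution factor = 250.0 × 40 = 9999.
Original = 81.3 nM × 9999 = 8.13 × 10⁵ nM = 0.813 mM.

0.813 mM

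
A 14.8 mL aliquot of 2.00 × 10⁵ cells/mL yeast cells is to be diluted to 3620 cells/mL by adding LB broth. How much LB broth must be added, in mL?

803 mL

V₂ = C₁V₁/C₂ = 2.00 × 10⁵ × 14.8 / 3620 = 818 mL.
Diluent to add = V₂ − V₁ = 818 − 14.8 = 803 mL.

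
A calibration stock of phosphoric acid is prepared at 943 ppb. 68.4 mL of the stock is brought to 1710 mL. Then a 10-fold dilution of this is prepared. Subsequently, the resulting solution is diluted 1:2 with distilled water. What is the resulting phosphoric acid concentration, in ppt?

1890 ppt

Overall dilution factor = 25 × 10 × 2 = 500.
943 ppb / 500 = 1.89 ppb = 1890 ppt.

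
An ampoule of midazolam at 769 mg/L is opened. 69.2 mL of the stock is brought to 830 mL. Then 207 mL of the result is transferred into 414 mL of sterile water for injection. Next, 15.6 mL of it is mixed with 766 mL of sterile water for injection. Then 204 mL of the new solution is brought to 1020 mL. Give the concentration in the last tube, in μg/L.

85.3 μg/L

Overall dilution factor = 11.99 × 3 × 50.10 × 5 = 9014.
769 mg/L / 9014 = 0.0853 mg/L = 85.3 μg/L.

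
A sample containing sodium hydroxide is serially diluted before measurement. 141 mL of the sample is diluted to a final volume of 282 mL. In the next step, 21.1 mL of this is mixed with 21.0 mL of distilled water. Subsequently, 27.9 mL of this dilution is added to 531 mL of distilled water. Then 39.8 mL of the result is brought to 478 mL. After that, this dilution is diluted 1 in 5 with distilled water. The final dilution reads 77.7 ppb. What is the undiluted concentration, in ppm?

373 ppm

Overall dilution factor = 2 × 1.995 × 20.03 × 12.01 × 5 = 4800.
Original = 77.7 ppb × 4800 = 3.73 × 10⁵ ppb = 373 ppm.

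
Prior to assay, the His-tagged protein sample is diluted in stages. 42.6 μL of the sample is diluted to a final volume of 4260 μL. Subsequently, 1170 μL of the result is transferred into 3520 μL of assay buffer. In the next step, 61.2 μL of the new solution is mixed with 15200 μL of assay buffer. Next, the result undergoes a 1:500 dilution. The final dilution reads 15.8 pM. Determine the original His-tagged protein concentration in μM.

790 μM

Overall dilution factor = 100 × 4.009 × 249.4 × 500 = 5.00 × 10⁷.
Original = 15.8 pM × 5.00 × 10⁷ = 7.90 × 10⁸ pM = 790 μM.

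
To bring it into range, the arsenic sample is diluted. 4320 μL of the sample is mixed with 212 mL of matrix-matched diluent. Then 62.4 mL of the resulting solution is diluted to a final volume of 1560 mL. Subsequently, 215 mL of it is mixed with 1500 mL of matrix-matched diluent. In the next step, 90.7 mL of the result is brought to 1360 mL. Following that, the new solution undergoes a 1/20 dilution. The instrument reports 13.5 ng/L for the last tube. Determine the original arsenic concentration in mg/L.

Overall dilution factor = 50.07 × 25 × 7.977 × 14.99 × 20 = 2.99 × 10⁶.
Original = 13.5 ng/L × 2.99 × 10⁶ = 4.04 × 10⁷ ng/L = 40.4 mg/L.

40.4 mg/L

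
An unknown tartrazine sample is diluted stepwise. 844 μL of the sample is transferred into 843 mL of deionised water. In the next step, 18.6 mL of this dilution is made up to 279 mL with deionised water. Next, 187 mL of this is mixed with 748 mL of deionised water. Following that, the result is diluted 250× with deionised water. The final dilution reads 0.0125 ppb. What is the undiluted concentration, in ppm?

234 ppm

Overall dilution factor = 999.8 × 15 × 5 × 250 = 1.87 × 10⁷.
Original = 0.0125 ppb × 1.87 × 10⁷ = 2.34 × 10⁵ ppb = 234 ppm.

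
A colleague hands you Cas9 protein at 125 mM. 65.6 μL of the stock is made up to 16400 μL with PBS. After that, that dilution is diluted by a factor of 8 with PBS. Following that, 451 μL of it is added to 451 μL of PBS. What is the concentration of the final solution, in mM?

0.0312 mM

Overall dilution factor = 250 × 8 × 2 = 4000.
125 mM / 4000 = 0.0312 mM.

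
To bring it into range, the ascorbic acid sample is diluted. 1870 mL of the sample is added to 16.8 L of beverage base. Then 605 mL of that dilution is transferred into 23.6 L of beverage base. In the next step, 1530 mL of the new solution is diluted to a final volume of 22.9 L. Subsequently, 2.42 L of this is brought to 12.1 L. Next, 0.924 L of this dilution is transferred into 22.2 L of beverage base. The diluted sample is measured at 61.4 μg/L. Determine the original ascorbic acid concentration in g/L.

Overall dilution factor = 9.984 × 40.01 × 14.97 × 5 × 25.03 = 7.48 × 10⁵.
Original = 61.4 μg/L × 7.48 × 10⁵ = 4.59 × 10⁷ μg/L = 45.9 g/L.

45.9 g/L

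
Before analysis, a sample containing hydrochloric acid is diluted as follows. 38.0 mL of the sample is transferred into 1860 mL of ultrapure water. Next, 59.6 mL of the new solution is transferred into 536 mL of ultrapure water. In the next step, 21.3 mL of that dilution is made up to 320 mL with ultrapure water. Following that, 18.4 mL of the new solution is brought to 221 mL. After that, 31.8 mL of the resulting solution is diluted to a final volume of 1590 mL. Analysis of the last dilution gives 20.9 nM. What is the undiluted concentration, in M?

0.0941 M

Overall dilution factor = 49.95 × 9.993 × 15.02 × 12.01 × 50 = 4.50 × 10⁶.
Original = 20.9 nM × 4.50 × 10⁶ = 9.41 × 10⁷ nM = 0.0941 M.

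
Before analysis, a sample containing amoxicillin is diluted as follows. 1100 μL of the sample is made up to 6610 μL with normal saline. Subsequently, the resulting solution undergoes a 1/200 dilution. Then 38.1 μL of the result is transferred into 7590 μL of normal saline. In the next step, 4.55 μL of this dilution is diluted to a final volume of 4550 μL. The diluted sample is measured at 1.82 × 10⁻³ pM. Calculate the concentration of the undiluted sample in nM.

438 nM

Overall dilution factor = 6.009 × 200 × 200.2 × 1000 = 2.41 × 10⁸.
Original = 1.82 × 10⁻³ pM × 2.41 × 10⁸ = 4.38 × 10⁵ pM = 438 nM.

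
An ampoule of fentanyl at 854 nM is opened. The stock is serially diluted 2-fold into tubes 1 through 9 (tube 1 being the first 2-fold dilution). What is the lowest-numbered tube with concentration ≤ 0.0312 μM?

Tube n has concentration 854 nM / 2ⁿ.
Need 2ⁿ ≥ 854 nM / 0.0312 μM = 27.4, so n ≥ 4.77.
First such tube: n = 5.

tube 5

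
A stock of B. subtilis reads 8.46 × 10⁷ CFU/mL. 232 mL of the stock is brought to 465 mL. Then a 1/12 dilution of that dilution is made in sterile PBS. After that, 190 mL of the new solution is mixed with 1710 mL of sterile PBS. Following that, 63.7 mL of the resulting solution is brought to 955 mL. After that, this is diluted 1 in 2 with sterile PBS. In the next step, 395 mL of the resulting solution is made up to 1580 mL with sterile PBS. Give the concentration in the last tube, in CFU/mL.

2930 CFU/mL

Overall dilution factor = 2.004 × 12 × 10 × 14.99 × 2 × 4 = 2.88 × 10⁴.
8.46 × 10⁷ CFU/mL / 2.88 × 10⁴ = 2930 CFU/mL.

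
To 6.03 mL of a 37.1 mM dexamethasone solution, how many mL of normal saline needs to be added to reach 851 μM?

851 μM = 0.851 mM.
V₂ = C₁V₁/C₂ = 37.1 × 6.03 / 0.851 = 263 mL.
Diluent to add = V₂ − V₁ = 263 − 6.03 = 257 mL.

257 mL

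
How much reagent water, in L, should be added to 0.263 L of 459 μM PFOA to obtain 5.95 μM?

V₂ = C₁V₁/C₂ = 459 × 0.263 / 5.95 = 20.3 L.
Diluent to add = V₂ − V₁ = 20.3 − 0.263 = 20.0 L.

20.0 L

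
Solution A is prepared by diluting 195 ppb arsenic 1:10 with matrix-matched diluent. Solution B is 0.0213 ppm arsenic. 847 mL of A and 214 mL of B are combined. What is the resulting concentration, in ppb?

19.9 ppb

C_A = 195 ppb / 10 = 19.5 ppb.
C_B = 0.0213 ppm = 21.3 ppb.
C_mix = (C_A·V_A + C_B·V_B)/(V_A + V_B) = (19.5×847 + 21.3×214) / 1061 = 19.9 ppb.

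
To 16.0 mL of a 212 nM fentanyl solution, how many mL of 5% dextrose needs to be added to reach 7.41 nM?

442 mL

V₂ = C₁V₁/C₂ = 212 × 16.0 / 7.41 = 458 mL.
Diluent to add = V₂ − V₁ = 458 − 16.0 = 442 mL.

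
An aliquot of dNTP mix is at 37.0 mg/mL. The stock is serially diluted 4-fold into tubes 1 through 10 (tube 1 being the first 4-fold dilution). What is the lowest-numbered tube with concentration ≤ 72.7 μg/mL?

tube 5

Tube n has concentration 37.0 mg/mL / 4ⁿ.
Need 4ⁿ ≥ 37.0 mg/mL / 72.7 μg/mL = 509, so n ≥ 4.50.
First such tube: n = 5.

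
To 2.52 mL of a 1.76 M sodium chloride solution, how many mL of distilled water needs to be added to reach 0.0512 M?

V₂ = C₁V₁/C₂ = 1.76 × 2.52 / 0.0512 = 86.6 mL.
Diluent to add = V₂ − V₁ = 86.6 − 2.52 = 84.1 mL.

84.1 mL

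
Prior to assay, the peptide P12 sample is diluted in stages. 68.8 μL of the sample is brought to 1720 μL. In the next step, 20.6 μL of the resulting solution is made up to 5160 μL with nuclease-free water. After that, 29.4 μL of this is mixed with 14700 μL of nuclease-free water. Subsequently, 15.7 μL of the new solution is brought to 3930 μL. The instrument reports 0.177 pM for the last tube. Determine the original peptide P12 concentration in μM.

Overall dilution factor = 25 × 250.5 × 501 × 250.3 = 7.85 × 10⁸.
Original = 0.177 pM × 7.85 × 10⁸ = 1.39 × 10⁸ pM = 139 μM.

139 μM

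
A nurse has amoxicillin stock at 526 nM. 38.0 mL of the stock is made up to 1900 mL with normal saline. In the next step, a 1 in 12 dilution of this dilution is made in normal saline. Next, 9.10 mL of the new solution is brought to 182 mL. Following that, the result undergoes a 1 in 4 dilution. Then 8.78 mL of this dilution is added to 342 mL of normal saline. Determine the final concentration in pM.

Overall dilution factor = 50 × 12 × 20 × 4 × 39.95 = 1.92 × 10⁶.
526 nM / 1.92 × 10⁶ = 2.74 × 10⁻⁴ nM = 0.274 pM.

0.274 pM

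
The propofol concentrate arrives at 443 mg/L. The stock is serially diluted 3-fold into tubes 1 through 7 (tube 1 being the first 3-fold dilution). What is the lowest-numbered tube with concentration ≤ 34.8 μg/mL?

Tube n has concentration 443 mg/L / 3ⁿ.
Need 3ⁿ ≥ 443 mg/L / 34.8 μg/mL = 12.7, so n ≥ 2.32.
First such tube: n = 3.

tube 3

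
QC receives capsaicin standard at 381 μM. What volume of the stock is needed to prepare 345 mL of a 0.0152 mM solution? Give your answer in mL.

0.0152 mM = 15.2 μM.
V₁ = C₂V₂/C₁ = 15.2 × 345 / 381 = 13.8 mL.

13.8 mL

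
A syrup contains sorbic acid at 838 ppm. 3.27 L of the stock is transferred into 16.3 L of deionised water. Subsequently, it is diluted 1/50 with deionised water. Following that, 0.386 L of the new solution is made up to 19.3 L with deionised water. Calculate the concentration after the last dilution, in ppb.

56.0 ppb

Overall dilution factor = 5.985 × 50 × 50 = 1.50 × 10⁴.
838 ppm / 1.50 × 10⁴ = 0.0560 ppm = 56.0 ppb.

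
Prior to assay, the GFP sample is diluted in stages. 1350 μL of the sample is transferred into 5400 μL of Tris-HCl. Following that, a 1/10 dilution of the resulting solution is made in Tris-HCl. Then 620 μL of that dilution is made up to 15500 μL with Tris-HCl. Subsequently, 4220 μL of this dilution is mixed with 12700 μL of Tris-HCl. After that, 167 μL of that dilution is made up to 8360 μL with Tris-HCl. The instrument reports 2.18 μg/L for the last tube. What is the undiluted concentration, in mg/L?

Overall dilution factor = 5 × 10 × 25 × 4.009 × 50.06 = 2.51 × 10⁵.
Original = 2.18 μg/L × 2.51 × 10⁵ = 5.47 × 10⁵ μg/L = 547 mg/L.

547 mg/L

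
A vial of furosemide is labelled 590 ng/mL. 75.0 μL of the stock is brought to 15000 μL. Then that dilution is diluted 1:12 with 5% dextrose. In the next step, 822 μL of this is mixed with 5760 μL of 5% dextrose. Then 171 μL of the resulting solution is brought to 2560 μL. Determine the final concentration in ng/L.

2.05 ng/L

Overall dilution factor = 200 × 12 × 8.007 × 14.97 = 2.88 × 10⁵.
590 ng/mL / 2.88 × 10⁵ = 2.05 × 10⁻³ ng/mL = 2.05 ng/L.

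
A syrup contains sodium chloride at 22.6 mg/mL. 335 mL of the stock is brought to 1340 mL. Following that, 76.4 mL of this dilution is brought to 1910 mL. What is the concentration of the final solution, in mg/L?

226 mg/L

Overall dilution factor = 4 × 25 = 100.
22.6 mg/mL / 100 = 0.226 mg/mL = 226 mg/L.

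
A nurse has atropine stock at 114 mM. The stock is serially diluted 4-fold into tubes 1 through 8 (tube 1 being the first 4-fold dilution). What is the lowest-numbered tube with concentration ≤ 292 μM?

tube 5

Tube n has concentration 114 mM / 4ⁿ.
Need 4ⁿ ≥ 114 mM / 292 μM = 390, so n ≥ 4.30.
First such tube: n = 5.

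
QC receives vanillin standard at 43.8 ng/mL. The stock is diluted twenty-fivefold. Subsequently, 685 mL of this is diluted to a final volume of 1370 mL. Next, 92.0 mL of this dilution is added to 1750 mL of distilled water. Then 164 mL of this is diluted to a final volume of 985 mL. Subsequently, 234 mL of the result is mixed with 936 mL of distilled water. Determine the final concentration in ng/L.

Overall dilution factor = 25 × 2 × 20.02 × 6.006 × 5 = 3.01 × 10⁴.
43.8 ng/mL / 3.01 × 10⁴ = 1.46 × 10⁻³ ng/mL = 1.46 ng/L.

1.46 ng/L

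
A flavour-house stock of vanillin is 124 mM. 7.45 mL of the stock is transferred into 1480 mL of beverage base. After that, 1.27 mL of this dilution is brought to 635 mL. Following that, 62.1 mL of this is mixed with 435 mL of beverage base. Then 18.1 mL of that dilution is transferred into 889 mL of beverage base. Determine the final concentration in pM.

3100 pM

Overall dilution factor = 199.7 × 500 × 8.005 × 50.12 = 4.00 × 10⁷.
124 mM / 4.00 × 10⁷ = 3.10 × 10⁻⁶ mM = 3100 pM.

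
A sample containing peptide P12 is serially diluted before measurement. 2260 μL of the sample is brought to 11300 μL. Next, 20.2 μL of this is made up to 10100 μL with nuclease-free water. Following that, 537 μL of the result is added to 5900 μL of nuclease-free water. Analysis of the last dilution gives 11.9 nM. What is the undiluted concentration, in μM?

Overall dilution factor = 5 × 500 × 11.99 = 3.00 × 10⁴.
Original = 11.9 nM × 3.00 × 10⁴ = 3.57 × 10⁵ nM = 357 μM.

357 μM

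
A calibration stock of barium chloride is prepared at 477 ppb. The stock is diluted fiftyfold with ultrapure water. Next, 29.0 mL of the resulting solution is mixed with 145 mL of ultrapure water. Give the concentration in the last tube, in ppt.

Overall dilution factor = 50 × 6 = 300.
477 ppb / 300 = 1.59 ppb = 1590 ppt.

1590 ppt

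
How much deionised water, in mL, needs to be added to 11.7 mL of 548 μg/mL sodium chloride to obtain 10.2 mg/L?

617 mL

10.2 mg/L = 10.2 μg/mL.
V₂ = C₁V₁/C₂ = 548 × 11.7 / 10.2 = 629 mL.
Diluent to add = V₂ − V₁ = 629 − 11.7 = 617 mL.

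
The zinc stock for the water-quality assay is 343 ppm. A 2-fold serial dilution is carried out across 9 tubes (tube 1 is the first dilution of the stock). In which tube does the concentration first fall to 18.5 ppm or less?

tube 5

Tube n has concentration 343 ppm / 2ⁿ.
Need 2ⁿ ≥ 343 ppm / 18.5 ppm = 18.5, so n ≥ 4.21.
First such tube: n = 5.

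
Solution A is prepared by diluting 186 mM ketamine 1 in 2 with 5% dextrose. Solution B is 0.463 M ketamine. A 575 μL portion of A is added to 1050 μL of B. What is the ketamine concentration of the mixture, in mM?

332 mM

C_A = 186 mM / 2 = 93.0 mM.
C_B = 0.463 M = 463 mM.
C_mix = (C_A·V_A + C_B·V_B)/(V_A + V_B) = (93.0×575 + 463×1050) / 1625 = 332 mM.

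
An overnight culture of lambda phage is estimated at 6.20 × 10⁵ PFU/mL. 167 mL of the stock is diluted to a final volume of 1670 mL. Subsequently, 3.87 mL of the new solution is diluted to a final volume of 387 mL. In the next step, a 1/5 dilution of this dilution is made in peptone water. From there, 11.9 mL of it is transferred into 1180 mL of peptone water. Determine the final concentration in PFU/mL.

1.24 PFU/mL

Overall dilution factor = 10 × 100 × 5 × 100.2 = 5.01 × 10⁵.
6.20 × 10⁵ PFU/mL / 5.01 × 10⁵ = 1.24 PFU/mL.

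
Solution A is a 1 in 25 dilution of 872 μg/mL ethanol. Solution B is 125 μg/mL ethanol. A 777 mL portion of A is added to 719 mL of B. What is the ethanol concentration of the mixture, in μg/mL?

78.2 μg/mL

C_A = 872 μg/mL / 25 = 34.9 μg/mL.
C_mix = (C_A·V_A + C_B·V_B)/(V_A + V_B) = (34.9×777 + 125×719) / 1496 = 78.2 μg/mL.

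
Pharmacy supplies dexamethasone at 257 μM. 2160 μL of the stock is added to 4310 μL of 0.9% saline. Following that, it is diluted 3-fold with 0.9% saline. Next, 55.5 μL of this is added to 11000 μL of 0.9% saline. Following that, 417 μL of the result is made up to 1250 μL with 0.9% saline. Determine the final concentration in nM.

47.9 nM

Overall dilution factor = 2.995 × 3 × 199.2 × 2.998 = 5366.
257 μM / 5366 = 0.0479 μM = 47.9 nM.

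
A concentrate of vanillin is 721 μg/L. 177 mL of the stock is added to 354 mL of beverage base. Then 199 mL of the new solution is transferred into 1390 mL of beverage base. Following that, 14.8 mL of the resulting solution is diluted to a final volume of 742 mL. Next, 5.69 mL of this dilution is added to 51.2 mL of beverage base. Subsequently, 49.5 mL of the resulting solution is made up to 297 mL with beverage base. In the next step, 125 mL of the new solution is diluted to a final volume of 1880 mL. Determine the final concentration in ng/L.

0.665 ng/L

Overall dilution factor = 3 × 7.985 × 50.14 × 9.998 × 6 × 15.04 = 1.08 × 10⁶.
721 μg/L / 1.08 × 10⁶ = 6.65 × 10⁻⁴ μg/L = 0.665 ng/L.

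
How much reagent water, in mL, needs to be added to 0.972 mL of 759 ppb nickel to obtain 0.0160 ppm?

45.1 mL

0.0160 ppm = 16.0 ppb.
V₂ = C₁V₁/C₂ = 759 × 0.972 / 16.0 = 46.1 mL.
Diluent to add = V₂ − V₁ = 46.1 − 0.972 = 45.1 mL.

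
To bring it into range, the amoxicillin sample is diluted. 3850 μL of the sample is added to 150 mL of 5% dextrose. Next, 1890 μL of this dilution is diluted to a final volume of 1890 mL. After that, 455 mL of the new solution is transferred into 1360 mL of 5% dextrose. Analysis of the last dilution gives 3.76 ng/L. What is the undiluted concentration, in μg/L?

Overall dilution factor = 39.96 × 1000 × 3.989 = 1.59 × 10⁵.
Original = 3.76 ng/L × 1.59 × 10⁵ = 5.99 × 10⁵ ng/L = 599 μg/L.

599 μg/L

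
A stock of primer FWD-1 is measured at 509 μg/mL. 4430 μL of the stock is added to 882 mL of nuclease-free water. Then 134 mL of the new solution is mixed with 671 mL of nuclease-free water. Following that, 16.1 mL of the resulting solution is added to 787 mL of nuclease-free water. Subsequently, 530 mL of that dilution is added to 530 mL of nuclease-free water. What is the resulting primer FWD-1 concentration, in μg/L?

4.24 μg/L

Overall dilution factor = 200.1 × 6.007 × 49.88 × 2 = 1.20 × 10⁵.
509 μg/mL / 1.20 × 10⁵ = 4.24 × 10⁻³ μg/mL = 4.24 μg/L.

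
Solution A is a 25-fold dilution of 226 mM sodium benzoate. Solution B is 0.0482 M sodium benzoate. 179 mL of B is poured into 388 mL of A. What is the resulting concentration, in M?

0.0214 M

C_A = 226 mM / 25 = 9.04 mM.
C_B = 0.0482 M = 48.2 mM.
C_mix = (C_A·V_A + C_B·V_B)/(V_A + V_B) = (9.04×388 + 48.2×179) / 567.0 = 21.4 mM = 0.0214 M.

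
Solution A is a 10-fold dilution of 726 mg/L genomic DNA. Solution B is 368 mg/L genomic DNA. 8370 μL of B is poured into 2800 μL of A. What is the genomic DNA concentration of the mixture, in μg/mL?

C_A = 726 mg/L / 10 = 72.6 mg/L.
C_mix = (C_A·V_A + C_B·V_B)/(V_A + V_B) = (72.6×2800 + 368×8370) / 11170 = 294 mg/L = 294 μg/mL.

294 μg/mL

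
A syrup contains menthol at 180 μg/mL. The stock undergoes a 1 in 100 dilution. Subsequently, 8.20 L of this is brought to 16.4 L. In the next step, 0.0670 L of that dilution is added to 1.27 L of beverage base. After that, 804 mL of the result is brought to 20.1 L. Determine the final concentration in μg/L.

Overall dilution factor = 100 × 2 × 19.96 × 25 = 9.98 × 10⁴.
180 μg/mL / 9.98 × 10⁴ = 1.80 × 10⁻³ μg/mL = 1.80 μg/L.

1.80 μg/L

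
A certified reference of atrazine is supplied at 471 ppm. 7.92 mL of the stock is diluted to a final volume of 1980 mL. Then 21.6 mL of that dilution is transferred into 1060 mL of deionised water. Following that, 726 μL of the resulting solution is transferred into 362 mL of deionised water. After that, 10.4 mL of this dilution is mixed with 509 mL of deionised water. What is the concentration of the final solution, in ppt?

Overall dilution factor = 250 × 50.07 × 499.6 × 49.94 = 3.12 × 10⁸.
471 ppm / 3.12 × 10⁸ = 1.51 × 10⁻⁶ ppm = 1.51 ppt.

1.51 ppt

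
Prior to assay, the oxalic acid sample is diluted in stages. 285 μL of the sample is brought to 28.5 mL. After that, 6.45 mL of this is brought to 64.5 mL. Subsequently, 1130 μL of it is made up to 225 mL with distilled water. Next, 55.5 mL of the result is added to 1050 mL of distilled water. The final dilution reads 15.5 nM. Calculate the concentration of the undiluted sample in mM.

61.5 mM

Overall dilution factor = 100 × 10 × 199.1 × 19.92 = 3.97 × 10⁶.
Original = 15.5 nM × 3.97 × 10⁶ = 6.15 × 10⁷ nM = 61.5 mM.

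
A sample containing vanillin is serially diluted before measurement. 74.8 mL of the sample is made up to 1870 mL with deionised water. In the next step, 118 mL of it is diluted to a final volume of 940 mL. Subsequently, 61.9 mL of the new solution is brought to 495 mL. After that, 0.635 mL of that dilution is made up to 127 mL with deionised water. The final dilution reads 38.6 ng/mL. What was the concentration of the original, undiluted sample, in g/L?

12.3 g/L

Overall dilution factor = 25 × 7.966 × 7.997 × 200 = 3.19 × 10⁵.
Original = 38.6 ng/mL × 3.19 × 10⁵ = 1.23 × 10⁷ ng/mL = 12.3 g/L.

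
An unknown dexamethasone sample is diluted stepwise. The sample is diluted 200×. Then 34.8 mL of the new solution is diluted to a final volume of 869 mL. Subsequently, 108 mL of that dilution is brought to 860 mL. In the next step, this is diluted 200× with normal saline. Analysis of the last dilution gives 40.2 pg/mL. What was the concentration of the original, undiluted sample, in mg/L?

Overall dilution factor = 200 × 24.97 × 7.963 × 200 = 7.95 × 10⁶.
Original = 40.2 pg/mL × 7.95 × 10⁶ = 3.20 × 10⁸ pg/mL = 320 mg/L.

320 mg/L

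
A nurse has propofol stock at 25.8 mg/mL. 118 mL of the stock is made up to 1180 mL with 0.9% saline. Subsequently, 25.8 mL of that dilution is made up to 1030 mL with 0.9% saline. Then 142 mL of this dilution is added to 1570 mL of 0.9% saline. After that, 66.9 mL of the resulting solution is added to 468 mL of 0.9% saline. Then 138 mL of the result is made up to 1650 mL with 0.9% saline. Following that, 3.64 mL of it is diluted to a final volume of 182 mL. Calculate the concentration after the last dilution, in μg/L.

1.12 μg/L

Overall dilution factor = 10 × 39.92 × 12.06 × 7.996 × 11.96 × 50 = 2.30 × 10⁷.
25.8 mg/mL / 2.30 × 10⁷ = 1.12 × 10⁻⁶ mg/mL = 1.12 μg/L.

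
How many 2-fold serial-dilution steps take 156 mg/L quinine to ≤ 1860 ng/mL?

Need 2ⁿ ≥ 83.9, so n ≥ log(83.9)/log(2) = 6.39.
Minimum whole steps: n = 7.

7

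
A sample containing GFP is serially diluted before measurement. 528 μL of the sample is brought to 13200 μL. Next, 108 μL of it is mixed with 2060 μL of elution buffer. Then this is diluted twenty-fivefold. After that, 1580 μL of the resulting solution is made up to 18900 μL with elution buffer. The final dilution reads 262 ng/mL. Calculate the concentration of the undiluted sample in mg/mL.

Overall dilution factor = 25 × 20.07 × 25 × 11.96 = 1.50 × 10⁵.
Original = 262 ng/mL × 1.50 × 10⁵ = 3.93 × 10⁷ ng/mL = 39.3 mg/mL.

39.3 mg/mL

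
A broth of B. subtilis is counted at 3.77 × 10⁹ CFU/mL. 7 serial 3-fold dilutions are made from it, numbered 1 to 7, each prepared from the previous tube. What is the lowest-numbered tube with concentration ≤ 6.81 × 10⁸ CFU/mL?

tube 2

Tube n has concentration 3.77 × 10⁹ CFU/mL / 3ⁿ.
Need 3ⁿ ≥ 3.77 × 10⁹ CFU/mL / 6.81 × 10⁸ CFU/mL = 5.54, so n ≥ 1.56.
First such tube: n = 2.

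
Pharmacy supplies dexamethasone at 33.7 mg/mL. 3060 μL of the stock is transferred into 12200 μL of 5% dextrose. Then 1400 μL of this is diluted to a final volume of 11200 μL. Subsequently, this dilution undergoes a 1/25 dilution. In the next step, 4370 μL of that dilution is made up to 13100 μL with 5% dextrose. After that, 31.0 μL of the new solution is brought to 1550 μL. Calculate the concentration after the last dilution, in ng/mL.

225 ng/mL

Overall dilution factor = 4.987 × 8 × 25 × 2.998 × 50 = 1.49 × 10⁵.
33.7 mg/mL / 1.49 × 10⁵ = 2.25 × 10⁻⁴ mg/mL = 225 ng/mL.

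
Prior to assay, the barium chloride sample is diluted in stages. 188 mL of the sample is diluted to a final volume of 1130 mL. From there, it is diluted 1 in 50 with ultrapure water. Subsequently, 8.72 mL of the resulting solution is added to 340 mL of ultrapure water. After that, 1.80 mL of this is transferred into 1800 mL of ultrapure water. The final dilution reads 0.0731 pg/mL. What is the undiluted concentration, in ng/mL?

Overall dilution factor = 6.011 × 50 × 39.99 × 1001 = 1.20 × 10⁷.
Original = 0.0731 pg/mL × 1.20 × 10⁷ = 8.79 × 10⁵ pg/mL = 879 ng/mL.

879 ng/mL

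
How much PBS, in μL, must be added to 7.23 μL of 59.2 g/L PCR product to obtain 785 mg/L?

538 μL

785 mg/L = 0.785 g/L.
V₂ = C₁V₁/C₂ = 59.2 × 7.23 / 0.785 = 545 μL.
Diluent to add = V₂ − V₁ = 545 − 7.23 = 538 μL.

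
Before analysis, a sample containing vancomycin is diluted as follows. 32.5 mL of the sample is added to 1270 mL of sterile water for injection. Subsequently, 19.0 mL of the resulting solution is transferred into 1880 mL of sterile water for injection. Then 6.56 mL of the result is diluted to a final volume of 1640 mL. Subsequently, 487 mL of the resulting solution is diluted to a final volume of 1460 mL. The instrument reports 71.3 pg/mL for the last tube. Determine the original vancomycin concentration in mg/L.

214 mg/L

Overall dilution factor = 40.08 × 99.95 × 250 × 2.998 = 3.00 × 10⁶.
Original = 71.3 pg/mL × 3.00 × 10⁶ = 2.14 × 10⁸ pg/mL = 214 mg/L.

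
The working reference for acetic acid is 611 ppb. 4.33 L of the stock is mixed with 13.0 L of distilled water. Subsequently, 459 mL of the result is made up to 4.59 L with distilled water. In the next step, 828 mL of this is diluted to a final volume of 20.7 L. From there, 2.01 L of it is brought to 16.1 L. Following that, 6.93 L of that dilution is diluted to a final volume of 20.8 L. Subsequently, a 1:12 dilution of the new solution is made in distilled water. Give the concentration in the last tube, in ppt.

Overall dilution factor = 4.002 × 10 × 25 × 8.010 × 3.001 × 12 = 2.89 × 10⁵.
611 ppb / 2.89 × 10⁵ = 2.12 × 10⁻³ ppb = 2.12 ppt.

2.12 ppt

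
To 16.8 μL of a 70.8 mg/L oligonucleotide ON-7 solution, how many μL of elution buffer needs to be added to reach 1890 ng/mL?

613 μL

1890 ng/mL = 1.89 mg/L.
V₂ = C₁V₁/C₂ = 70.8 × 16.8 / 1.89 = 629 μL.
Diluent to add = V₂ − V₁ = 629 − 16.8 = 613 μL.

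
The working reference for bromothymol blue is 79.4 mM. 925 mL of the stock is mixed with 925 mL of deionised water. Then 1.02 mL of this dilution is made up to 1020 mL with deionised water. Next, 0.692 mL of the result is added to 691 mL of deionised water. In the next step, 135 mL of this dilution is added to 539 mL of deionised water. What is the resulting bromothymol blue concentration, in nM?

Overall dilution factor = 2 × 1000 × 999.6 × 4.993 = 9.98 × 10⁶.
79.4 mM / 9.98 × 10⁶ = 7.96 × 10⁻⁶ mM = 7.96 nM.

7.96 nM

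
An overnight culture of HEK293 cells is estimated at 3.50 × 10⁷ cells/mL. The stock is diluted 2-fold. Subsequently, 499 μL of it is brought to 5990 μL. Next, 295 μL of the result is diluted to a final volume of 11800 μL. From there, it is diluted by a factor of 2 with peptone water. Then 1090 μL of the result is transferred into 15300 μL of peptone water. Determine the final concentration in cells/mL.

1210 cells/mL

Overall dilution factor = 2 × 12.00 × 40 × 2 × 15.04 = 2.89 × 10⁴.
3.50 × 10⁷ cells/mL / 2.89 × 10⁴ = 1210 cells/mL.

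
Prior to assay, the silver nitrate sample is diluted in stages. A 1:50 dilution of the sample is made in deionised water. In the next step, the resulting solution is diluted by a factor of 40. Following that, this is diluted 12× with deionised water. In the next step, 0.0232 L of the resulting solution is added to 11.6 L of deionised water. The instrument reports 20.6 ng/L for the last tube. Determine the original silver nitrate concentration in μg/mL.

Overall dilution factor = 50 × 40 × 12 × 501 = 1.20 × 10⁷.
Original = 20.6 ng/L × 1.20 × 10⁷ = 2.48 × 10⁸ ng/L = 248 μg/mL.

248 μg/mL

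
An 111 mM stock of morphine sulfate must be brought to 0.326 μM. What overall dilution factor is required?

3.40 × 10⁵

Factor = C₀/C_target = 111 mM / 0.326 μM = 3.40 × 10⁵.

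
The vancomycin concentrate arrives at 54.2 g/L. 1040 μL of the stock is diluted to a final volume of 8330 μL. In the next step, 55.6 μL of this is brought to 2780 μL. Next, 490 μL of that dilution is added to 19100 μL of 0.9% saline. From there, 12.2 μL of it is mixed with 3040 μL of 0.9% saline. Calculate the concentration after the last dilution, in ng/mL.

Overall dilution factor = 8.010 × 50 × 39.98 × 250.2 = 4.01 × 10⁶.
54.2 g/L / 4.01 × 10⁶ = 1.35 × 10⁻⁵ g/L = 13.5 ng/mL.

13.5 ng/mL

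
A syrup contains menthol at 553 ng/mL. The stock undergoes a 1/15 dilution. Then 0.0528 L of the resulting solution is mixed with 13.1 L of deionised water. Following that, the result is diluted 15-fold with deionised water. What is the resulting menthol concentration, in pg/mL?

9.87 pg/mL

Overall dilution factor = 15 × 249.1 × 15 = 5.60 × 10⁴.
553 ng/mL / 5.60 × 10⁴ = 9.87 × 10⁻³ ng/mL = 9.87 pg/mL.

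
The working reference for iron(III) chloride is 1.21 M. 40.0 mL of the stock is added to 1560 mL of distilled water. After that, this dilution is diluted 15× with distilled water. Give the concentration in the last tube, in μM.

Overall dilution factor = 40 × 15 = 600.
1.21 M / 600 = 2.02 × 10⁻³ M = 2020 μM.

2020 μM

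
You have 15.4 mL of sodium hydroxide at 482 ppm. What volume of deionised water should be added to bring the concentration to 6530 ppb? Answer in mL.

6530 ppb = 6.53 ppm.
V₂ = C₁V₁/C₂ = 482 × 15.4 / 6.53 = 1137 mL.
Diluent to add = V₂ − V₁ = 1137 − 15.4 = 1120 mL.

1120 mL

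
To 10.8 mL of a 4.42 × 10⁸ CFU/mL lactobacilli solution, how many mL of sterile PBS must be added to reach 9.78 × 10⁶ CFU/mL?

V₂ = C₁V₁/C₂ = 4.42 × 10⁸ × 10.8 / 9.78 × 10⁶ = 488 mL.
Diluent to add = V₂ − V₁ = 488 − 10.8 = 477 mL.

477 mL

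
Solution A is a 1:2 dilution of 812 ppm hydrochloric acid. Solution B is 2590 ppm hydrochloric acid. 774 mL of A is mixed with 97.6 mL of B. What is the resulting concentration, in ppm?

C_A = 812 ppm / 2 = 406 ppm.
C_mix = (C_A·V_A + C_B·V_B)/(V_A + V_B) = (406×774 + 2590×97.6) / 871.6 = 651 ppm.

651 ppm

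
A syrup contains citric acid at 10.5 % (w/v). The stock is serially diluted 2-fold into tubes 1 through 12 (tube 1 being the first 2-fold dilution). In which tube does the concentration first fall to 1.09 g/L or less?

tube 7

Tube n has concentration 10.5 % (w/v) / 2ⁿ.
Need 2ⁿ ≥ 10.5 % (w/v) / 1.09 g/L = 96.3, so n ≥ 6.59.
First such tube: n = 7.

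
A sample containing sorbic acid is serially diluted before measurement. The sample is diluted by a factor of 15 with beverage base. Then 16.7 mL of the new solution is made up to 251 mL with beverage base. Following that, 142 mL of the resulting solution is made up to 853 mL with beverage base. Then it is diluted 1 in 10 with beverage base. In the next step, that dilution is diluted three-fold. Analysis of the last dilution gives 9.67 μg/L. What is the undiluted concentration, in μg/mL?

393 μg/mL

Overall dilution factor = 15 × 15.03 × 6.007 × 10 × 3 = 4.06 × 10⁴.
Original = 9.67 μg/L × 4.06 × 10⁴ = 3.93 × 10⁵ μg/L = 393 μg/mL.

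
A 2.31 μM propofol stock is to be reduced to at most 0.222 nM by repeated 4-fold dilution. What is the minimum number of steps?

Need 4ⁿ ≥ 1.04 × 10⁴, so n ≥ log(1.04 × 10⁴)/log(4) = 6.67.
Minimum whole steps: n = 7.

7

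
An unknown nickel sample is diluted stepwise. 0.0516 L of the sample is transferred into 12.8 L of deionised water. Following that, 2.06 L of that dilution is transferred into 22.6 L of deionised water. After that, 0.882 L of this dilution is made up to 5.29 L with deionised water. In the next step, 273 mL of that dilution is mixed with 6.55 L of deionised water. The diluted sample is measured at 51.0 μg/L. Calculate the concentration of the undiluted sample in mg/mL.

22.8 mg/mL

Overall dilution factor = 249.1 × 11.97 × 5.998 × 24.99 = 4.47 × 10⁵.
Original = 51.0 μg/L × 4.47 × 10⁵ = 2.28 × 10⁷ μg/L = 22.8 mg/mL.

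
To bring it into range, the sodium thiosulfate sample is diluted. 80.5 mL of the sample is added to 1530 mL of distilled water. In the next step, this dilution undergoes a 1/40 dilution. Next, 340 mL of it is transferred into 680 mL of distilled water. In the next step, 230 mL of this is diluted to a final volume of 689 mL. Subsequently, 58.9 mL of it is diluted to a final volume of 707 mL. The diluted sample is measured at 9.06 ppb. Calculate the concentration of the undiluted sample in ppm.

Overall dilution factor = 20.01 × 40 × 3 × 2.996 × 12.00 = 8.63 × 10⁴.
Original = 9.06 ppb × 8.63 × 10⁴ = 7.82 × 10⁵ ppb = 782 ppm.

782 ppm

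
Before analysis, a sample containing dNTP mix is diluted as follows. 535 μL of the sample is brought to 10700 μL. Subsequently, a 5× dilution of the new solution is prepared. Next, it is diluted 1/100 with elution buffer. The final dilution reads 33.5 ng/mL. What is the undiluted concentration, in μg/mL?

Overall dilution factor = 20 × 5 × 100 = 1.00 × 10⁴.
Original = 33.5 ng/mL × 1.00 × 10⁴ = 3.35 × 10⁵ ng/mL = 335 μg/mL.

335 μg/mL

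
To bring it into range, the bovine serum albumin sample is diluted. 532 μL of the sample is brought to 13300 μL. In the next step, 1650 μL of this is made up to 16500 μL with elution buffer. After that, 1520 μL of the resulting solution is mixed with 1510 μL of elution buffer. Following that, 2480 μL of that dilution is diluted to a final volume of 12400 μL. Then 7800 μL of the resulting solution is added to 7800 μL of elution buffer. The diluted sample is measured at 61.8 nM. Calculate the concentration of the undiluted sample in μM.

308 μM

Overall dilution factor = 25 × 10 × 1.993 × 5 × 2 = 4984.
Original = 61.8 nM × 4984 = 3.08 × 10⁵ nM = 308 μM.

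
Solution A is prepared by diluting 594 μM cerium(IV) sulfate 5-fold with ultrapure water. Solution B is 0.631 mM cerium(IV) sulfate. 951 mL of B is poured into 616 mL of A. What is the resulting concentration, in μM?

430 μM

C_A = 594 μM / 5 = 119 μM.
C_B = 0.631 mM = 631 μM.
C_mix = (C_A·V_A + C_B·V_B)/(V_A + V_B) = (119×616 + 631×951) / 1567 = 430 μM.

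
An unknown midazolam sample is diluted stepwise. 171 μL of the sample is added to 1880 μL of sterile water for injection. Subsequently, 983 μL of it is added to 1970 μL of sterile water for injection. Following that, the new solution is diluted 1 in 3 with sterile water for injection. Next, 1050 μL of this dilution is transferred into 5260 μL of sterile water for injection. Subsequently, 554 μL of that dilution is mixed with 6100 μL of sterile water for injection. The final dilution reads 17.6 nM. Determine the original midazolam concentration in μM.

137 μM

Overall dilution factor = 11.99 × 3.004 × 3 × 6.010 × 12.01 = 7802.
Original = 17.6 nM × 7802 = 1.37 × 10⁵ nM = 137 μM.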